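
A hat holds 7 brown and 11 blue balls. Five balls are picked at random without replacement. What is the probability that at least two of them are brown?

23/34

Sum the hypergeometric tail for j = 2,…,5 brown balls.
Favorable = C(7,2)·C(11,3) + C(7,3)·C(11,2) + C(7,4)·C(11,1) + C(7,5)·C(11,0) = 5796; total = C(18,5) = 8568.
P = 5796/8568 = 23/34 ≈ 0.6765.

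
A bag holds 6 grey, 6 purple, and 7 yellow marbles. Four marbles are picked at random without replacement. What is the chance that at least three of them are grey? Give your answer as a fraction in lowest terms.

Sum the hypergeometric tail for j = 3,…,4 grey marbles.
Favorable = C(6,3)·C(13,1) + C(6,4)·C(13,0) = 275; total = C(19,4) = 3876.
P = 275/3876 = 275/3876 ≈ 0.0709.

275/3876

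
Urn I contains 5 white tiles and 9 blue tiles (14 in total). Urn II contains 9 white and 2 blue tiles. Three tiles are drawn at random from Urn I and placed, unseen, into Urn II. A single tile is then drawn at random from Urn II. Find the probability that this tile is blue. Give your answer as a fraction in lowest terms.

55/196

Condition on how many of the transferred tiles are blue (from Urn I: 9 blue of 14; then Urn II has 14 total).
  0 blue: C(9,0)C(5,3)/C(14,3) = 5/182; then P = 2/14
  1 blue: C(9,1)C(5,2)/C(14,3) = 45/182; then P = 3/14
  2 blue: C(9,2)C(5,1)/C(14,3) = 45/91; then P = 4/14
  3 blue: C(9,3)C(5,0)/C(14,3) = 3/13; then P = 5/14
P(blue from Urn II) = 55/196 ≈ 0.2806.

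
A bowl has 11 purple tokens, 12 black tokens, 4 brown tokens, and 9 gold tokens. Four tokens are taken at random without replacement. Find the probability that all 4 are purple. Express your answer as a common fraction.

Unordered draws without replacement: count favorable combinations over C(36,4).
Favorable = C(11,4) · C(12,0) · C(4,0) · C(9,0) = 330; total = C(36,4) = 58905.
P = 330/58905 = 2/357 ≈ 0.0056.

2/357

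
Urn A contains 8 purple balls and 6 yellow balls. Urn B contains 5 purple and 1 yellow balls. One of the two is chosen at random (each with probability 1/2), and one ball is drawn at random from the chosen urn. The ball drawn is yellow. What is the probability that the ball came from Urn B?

7/25

P(yellow | Urn A) = 3/7; P(yellow | Urn B) = 1/6.
P(yellow) = 1/2·3/7 + 1/2·1/6 = 25/84.
By Bayes' rule, P(Urn B | yellow) = 1/12 / 25/84 = 7/25 ≈ 0.2800.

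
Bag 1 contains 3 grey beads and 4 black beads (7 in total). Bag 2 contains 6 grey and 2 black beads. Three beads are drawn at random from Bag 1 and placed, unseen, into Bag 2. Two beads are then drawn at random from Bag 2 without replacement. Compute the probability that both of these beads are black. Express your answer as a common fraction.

37/385

Condition on how many of the transferred beads are black (from Bag 1: 4 black of 7; then Bag 2 has 11 total).
  0 black: C(4,0)C(3,3)/C(7,3) = 1/35; then P = C(2,2)/C(11,2) = 1/55
  1 black: C(4,1)C(3,2)/C(7,3) = 12/35; then P = C(3,2)/C(11,2) = 3/55
  2 black: C(4,2)C(3,1)/C(7,3) = 18/35; then P = C(4,2)/C(11,2) = 6/55
  3 black: C(4,3)C(3,0)/C(7,3) = 4/35; then P = C(5,2)/C(11,2) = 2/11
P(both black) = 37/385 ≈ 0.0961.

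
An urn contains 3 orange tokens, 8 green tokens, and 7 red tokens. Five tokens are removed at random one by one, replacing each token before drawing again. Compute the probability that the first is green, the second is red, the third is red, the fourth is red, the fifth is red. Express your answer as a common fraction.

Multiply the conditional probability of each draw in order, with replacement (the composition resets each draw).
P = (8/18) · (7/18) · (7/18) · (7/18) · (7/18) = 2401/236196 ≈ 0.0102.

2401/236196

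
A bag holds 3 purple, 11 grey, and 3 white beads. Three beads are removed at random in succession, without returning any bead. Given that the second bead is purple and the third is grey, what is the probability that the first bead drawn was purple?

P(first=purple and the second bead is purple and the third is grey) = (3/17)·(2/16)·(11/15) = 11/680.
P(E) = Σ over first color = 11/680 + 11/136 + 33/1360 = 33/272.
By Bayes, P(first=purple | E) = 11/680 / 33/272 = 2/15 ≈ 0.1333.

2/15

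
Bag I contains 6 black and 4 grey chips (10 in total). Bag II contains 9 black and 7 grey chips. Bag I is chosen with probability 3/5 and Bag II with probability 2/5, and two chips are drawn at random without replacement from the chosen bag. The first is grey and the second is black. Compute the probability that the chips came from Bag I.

32/53

P(E | Bag I) = 4/15; P(E | Bag II) = 21/80.
P(E) = 3/5·4/15 + 2/5·21/80 = 53/200.
By Bayes' rule, P(Bag I | E) = 4/25 / 53/200 = 32/53 ≈ 0.6038.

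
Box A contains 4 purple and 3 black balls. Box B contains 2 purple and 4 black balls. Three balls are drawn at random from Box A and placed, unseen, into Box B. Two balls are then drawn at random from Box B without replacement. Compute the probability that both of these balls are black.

Condition on how many of the transferred balls are black (from Box A: 3 black of 7; then Box B has 9 total).
  0 black: C(3,0)C(4,3)/C(7,3) = 4/35; then P = C(4,2)/C(9,2) = 1/6
  1 black: C(3,1)C(4,2)/C(7,3) = 18/35; then P = C(5,2)/C(9,2) = 5/18
  2 black: C(3,2)C(4,1)/C(7,3) = 12/35; then P = C(6,2)/C(9,2) = 5/12
  3 black: C(3,3)C(4,0)/C(7,3) = 1/35; then P = C(7,2)/C(9,2) = 7/12
P(both black) = 9/28 ≈ 0.3214.

9/28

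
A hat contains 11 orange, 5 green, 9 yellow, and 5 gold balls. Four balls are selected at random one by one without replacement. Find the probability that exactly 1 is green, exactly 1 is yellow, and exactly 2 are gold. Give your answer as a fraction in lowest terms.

10/609

Unordered draws without replacement: count favorable combinations over C(30,4).
Favorable = C(11,0) · C(5,1) · C(9,1) · C(5,2) = 450; total = C(30,4) = 27405.
P = 450/27405 = 10/609 ≈ 0.0164.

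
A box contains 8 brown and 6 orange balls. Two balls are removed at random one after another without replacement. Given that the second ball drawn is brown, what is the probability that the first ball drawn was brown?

7/13

P(first=brown and the second ball drawn is brown) = (8/14)·(7/13) = 4/13.
P(the second ball drawn is brown) = Σ over first color = 4/13 + 24/91 = 4/7.
By Bayes, P(first=brown | the second ball drawn is brown) = 4/13 / 4/7 = 7/13 ≈ 0.5385.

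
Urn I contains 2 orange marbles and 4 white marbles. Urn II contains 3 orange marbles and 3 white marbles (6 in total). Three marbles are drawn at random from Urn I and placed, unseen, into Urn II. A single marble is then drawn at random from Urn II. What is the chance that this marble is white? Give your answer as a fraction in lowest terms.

Condition on how many of the transferred marbles are white (from Urn I: 4 white of 6; then Urn II has 9 total).
  1 white: C(4,1)C(2,2)/C(6,3) = 1/5; then P = 4/9
  2 white: C(4,2)C(2,1)/C(6,3) = 3/5; then P = 5/9
  3 white: C(4,3)C(2,0)/C(6,3) = 1/5; then P = 6/9
P(white from Urn II) = 5/9 ≈ 0.5556.

5/9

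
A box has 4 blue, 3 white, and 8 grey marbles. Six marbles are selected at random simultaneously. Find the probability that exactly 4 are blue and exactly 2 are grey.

4/715

Unordered draws without replacement: count favorable combinations over C(15,6).
Favorable = C(4,4) · C(3,0) · C(8,2) = 28; total = C(15,6) = 5005.
P = 28/5005 = 4/715 ≈ 0.0056.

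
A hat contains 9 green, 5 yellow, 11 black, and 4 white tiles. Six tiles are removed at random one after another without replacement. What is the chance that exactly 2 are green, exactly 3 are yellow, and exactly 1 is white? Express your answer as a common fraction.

8/2639

Unordered draws without replacement: count favorable combinations over C(29,6).
Favorable = C(9,2) · C(5,3) · C(11,0) · C(4,1) = 1440; total = C(29,6) = 475020.
P = 1440/475020 = 8/2639 ≈ 0.0030.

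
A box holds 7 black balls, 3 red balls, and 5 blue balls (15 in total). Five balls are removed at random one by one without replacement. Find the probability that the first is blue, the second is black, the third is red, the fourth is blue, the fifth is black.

Multiply the conditional probability of each draw in order, without replacement, so each draw removes one from its color and from the total.
P = (5/15) · (7/14) · (3/13) · (4/12) · (6/11) = 1/143 ≈ 0.0070.

1/143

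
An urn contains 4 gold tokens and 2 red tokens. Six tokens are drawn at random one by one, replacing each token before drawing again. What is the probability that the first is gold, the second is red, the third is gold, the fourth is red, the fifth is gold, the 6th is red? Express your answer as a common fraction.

Multiply the conditional probability of each draw in order, with replacement (the composition resets each draw).
P = (4/6) · (2/6) · (4/6) · (2/6) · (4/6) · (2/6) = 8/729 ≈ 0.0110.

8/729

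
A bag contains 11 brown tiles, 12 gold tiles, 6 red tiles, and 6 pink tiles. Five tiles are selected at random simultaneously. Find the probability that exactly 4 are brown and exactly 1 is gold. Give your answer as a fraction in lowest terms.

Unordered draws without replacement: count favorable combinations over C(35,5).
Favorable = C(11,4) · C(12,1) · C(6,0) · C(6,0) = 3960; total = C(35,5) = 324632.
P = 3960/324632 = 45/3689 ≈ 0.0122.

45/3689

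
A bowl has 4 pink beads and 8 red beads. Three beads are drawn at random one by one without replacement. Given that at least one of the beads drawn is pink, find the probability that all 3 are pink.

1/41

P(all 3 pink) = C(4,3)/C(12,3) = 1/55; P(at least one pink) = 1 − C(8,3)/C(12,3) = 41/55.
Since 'all 3 pink' ⊆ 'at least one pink', P(all 3 | at least one) = 1/55 / 41/55 = 1/41 ≈ 0.0244.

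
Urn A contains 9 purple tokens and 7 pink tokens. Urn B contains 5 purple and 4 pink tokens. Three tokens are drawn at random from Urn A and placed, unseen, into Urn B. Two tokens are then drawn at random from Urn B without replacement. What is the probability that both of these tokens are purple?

1547/5280

Condition on how many of the transferred tokens are purple (from Urn A: 9 purple of 16; then Urn B has 12 total).
  0 purple: C(9,0)C(7,3)/C(16,3) = 1/16; then P = C(5,2)/C(12,2) = 5/33
  1 purple: C(9,1)C(7,2)/C(16,3) = 27/80; then P = C(6,2)/C(12,2) = 5/22
  2 purple: C(9,2)C(7,1)/C(16,3) = 9/20; then P = C(7,2)/C(12,2) = 7/22
  3 purple: C(9,3)C(7,0)/C(16,3) = 3/20; then P = C(8,2)/C(12,2) = 14/33
P(both purple) = 1547/5280 ≈ 0.2930.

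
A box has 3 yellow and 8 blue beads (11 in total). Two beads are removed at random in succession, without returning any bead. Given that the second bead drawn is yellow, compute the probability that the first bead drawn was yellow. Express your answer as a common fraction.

P(first=yellow and the second bead drawn is yellow) = (3/11)·(2/10) = 3/55.
P(the second bead drawn is yellow) = Σ over first color = 3/55 + 12/55 = 3/11.
By Bayes, P(first=yellow | the second bead drawn is yellow) = 3/55 / 3/11 = 1/5 ≈ 0.2000.

1/5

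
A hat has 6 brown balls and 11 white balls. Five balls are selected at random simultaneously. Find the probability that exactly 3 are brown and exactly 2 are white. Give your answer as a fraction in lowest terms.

275/1547

Unordered draws without replacement: count favorable combinations over C(17,5).
Favorable = C(6,3) · C(11,2) = 1100; total = C(17,5) = 6188.
P = 1100/6188 = 275/1547 ≈ 0.1778.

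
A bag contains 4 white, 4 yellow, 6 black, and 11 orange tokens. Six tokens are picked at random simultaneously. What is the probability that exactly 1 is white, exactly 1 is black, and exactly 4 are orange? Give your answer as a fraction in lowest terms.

Unordered draws without replacement: count favorable combinations over C(25,6).
Favorable = C(4,1) · C(4,0) · C(6,1) · C(11,4) = 7920; total = C(25,6) = 177100.
P = 7920/177100 = 36/805 ≈ 0.0447.

36/805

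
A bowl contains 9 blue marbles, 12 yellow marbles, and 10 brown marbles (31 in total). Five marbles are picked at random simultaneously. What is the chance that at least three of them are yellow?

Sum the hypergeometric tail for j = 3,…,5 yellow marbles.
Favorable = C(12,3)·C(19,2) + C(12,4)·C(19,1) + C(12,5)·C(19,0) = 47817; total = C(31,5) = 169911.
P = 47817/169911 = 253/899 ≈ 0.2814.

253/899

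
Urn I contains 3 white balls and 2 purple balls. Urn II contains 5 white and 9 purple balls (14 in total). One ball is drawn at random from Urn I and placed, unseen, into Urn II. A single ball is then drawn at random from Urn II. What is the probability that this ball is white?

28/75

Condition on how many of the transferred balls are white (from Urn I: 3 white of 5; then Urn II has 15 total).
  0 white: C(3,0)C(2,1)/C(5,1) = 2/5; then P = 5/15
  1 white: C(3,1)C(2,0)/C(5,1) = 3/5; then P = 6/15
P(white from Urn II) = 28/75 ≈ 0.3733.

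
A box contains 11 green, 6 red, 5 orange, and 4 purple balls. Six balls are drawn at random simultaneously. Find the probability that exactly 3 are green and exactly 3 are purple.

6/2093

Unordered draws without replacement: count favorable combinations over C(26,6).
Favorable = C(11,3) · C(6,0) · C(5,0) · C(4,3) = 660; total = C(26,6) = 230230.
P = 660/230230 = 6/2093 ≈ 0.0029.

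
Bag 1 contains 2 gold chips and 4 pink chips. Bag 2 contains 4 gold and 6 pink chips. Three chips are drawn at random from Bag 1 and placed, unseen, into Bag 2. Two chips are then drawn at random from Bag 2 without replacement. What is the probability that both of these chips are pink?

Condition on how many of the transferred chips are pink (from Bag 1: 4 pink of 6; then Bag 2 has 13 total).
  1 pink: C(4,1)C(2,2)/C(6,3) = 1/5; then P = C(7,2)/C(13,2) = 7/26
  2 pink: C(4,2)C(2,1)/C(6,3) = 3/5; then P = C(8,2)/C(13,2) = 14/39
  3 pink: C(4,3)C(2,0)/C(6,3) = 1/5; then P = C(9,2)/C(13,2) = 6/13
P(both pink) = 47/130 ≈ 0.3615.

47/130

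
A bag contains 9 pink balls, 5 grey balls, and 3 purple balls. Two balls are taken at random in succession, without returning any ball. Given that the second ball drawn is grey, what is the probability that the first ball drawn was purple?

P(first=purple and the second ball drawn is grey) = (3/17)·(5/16) = 15/272.
P(the second ball drawn is grey) = Σ over first color = 45/272 + 5/68 + 15/272 = 5/17.
By Bayes, P(first=purple | the second ball drawn is grey) = 15/272 / 5/17 = 3/16 ≈ 0.1875.

3/16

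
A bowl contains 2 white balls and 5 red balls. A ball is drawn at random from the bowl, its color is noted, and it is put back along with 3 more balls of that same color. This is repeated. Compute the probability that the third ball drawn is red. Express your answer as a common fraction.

5/7

Sum over the four possibilities for the first two draws (red/not-red each), tracking how the red count and total change by +3 per draw.
P(third is red) = 5/7 ≈ 0.7143. (In a Pólya urn every draw has the same marginal probability 5/7.)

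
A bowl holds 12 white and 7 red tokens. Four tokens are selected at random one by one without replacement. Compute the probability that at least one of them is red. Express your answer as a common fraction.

1127/1292

Use the complement: P(at least one red) = 1 − P(no red).
P(none) = C(12,4)/C(19,4) = 495/3876.
So P = 1 − 495/3876 = 1127/1292 ≈ 0.8723.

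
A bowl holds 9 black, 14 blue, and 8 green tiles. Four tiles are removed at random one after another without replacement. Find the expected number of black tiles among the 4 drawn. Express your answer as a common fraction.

By linearity of expectation, E[X] = Σ P(draw i is black); by symmetry each draw (even without replacement) has P(black) = 9/31.
E[X] = 4 · 9/31 = 36/31 ≈ 1.1613.

36/31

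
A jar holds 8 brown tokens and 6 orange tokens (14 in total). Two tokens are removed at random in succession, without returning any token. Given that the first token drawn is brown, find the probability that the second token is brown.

After removing 1 brown, the jar has 7 brown out of 13 remaining.
P(second is brown | given) = 7/13 ≈ 0.5385.

7/13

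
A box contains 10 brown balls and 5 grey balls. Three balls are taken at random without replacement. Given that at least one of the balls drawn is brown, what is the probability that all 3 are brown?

24/89

P(all 3 brown) = C(10,3)/C(15,3) = 24/91; P(at least one brown) = 1 − C(5,3)/C(15,3) = 89/91.
Since 'all 3 brown' ⊆ 'at least one brown', P(all 3 | at least one) = 24/91 / 89/91 = 24/89 ≈ 0.2697.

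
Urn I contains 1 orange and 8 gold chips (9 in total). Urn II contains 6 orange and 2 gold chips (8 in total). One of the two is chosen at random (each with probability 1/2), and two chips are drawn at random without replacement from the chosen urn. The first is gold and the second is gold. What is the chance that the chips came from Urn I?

196/205

P(E | Urn I) = 7/9; P(E | Urn II) = 1/28.
P(E) = 1/2·7/9 + 1/2·1/28 = 205/504.
By Bayes' rule, P(Urn I | E) = 7/18 / 205/504 = 196/205 ≈ 0.9561.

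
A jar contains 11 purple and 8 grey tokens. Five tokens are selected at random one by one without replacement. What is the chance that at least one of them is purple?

2893/2907

Use the complement: P(at least one purple) = 1 − P(no purple).
P(none) = C(8,5)/C(19,5) = 56/11628.
So P = 1 − 56/11628 = 2893/2907 ≈ 0.9952.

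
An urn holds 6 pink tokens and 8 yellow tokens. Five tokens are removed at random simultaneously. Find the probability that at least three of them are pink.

49/143

Sum the hypergeometric tail for j = 3,…,5 pink tokens.
Favorable = C(6,3)·C(8,2) + C(6,4)·C(8,1) + C(6,5)·C(8,0) = 686; total = C(14,5) = 2002.
P = 686/2002 = 49/143 ≈ 0.3427.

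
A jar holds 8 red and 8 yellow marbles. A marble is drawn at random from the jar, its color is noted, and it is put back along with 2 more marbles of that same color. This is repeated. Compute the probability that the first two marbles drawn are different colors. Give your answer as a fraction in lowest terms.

Either red then yellow, or yellow then red; after the first draw the total is 18.
P = (8/16)·(8/18) + (8/16)·(8/18) = 4/9 ≈ 0.4444.

4/9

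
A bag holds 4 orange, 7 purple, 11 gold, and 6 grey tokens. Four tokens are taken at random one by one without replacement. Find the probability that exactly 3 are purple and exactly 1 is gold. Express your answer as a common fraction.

11/585

Unordered draws without replacement: count favorable combinations over C(28,4).
Favorable = C(4,0) · C(7,3) · C(11,1) · C(6,0) = 385; total = C(28,4) = 20475.
P = 385/20475 = 11/585 ≈ 0.0188.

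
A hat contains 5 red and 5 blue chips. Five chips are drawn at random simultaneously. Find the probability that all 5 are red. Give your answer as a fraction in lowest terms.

1/252

Unordered draws without replacement: count favorable combinations over C(10,5).
Favorable = C(5,5) · C(5,0) = 1; total = C(10,5) = 252.
P = 1/252 = 1/252 ≈ 0.0040.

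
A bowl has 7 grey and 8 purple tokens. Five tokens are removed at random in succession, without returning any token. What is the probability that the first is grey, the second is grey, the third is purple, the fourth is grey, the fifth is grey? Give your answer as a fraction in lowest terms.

8/429

Multiply the conditional probability of each draw in order, without replacement, so each draw removes one from its color and from the total.
P = (7/15) · (6/14) · (8/13) · (5/12) · (4/11) = 8/429 ≈ 0.0186.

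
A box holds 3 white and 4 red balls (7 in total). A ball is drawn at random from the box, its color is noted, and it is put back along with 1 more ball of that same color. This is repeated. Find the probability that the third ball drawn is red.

Sum over the four possibilities for the first two draws (red/not-red each), tracking how the red count and total change by +1 per draw.
P(third is red) = 4/7 ≈ 0.5714. (In a Pólya urn every draw has the same marginal probability 4/7.)

4/7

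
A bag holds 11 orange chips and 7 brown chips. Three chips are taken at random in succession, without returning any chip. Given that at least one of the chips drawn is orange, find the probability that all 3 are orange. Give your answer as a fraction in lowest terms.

15/71

P(all 3 orange) = C(11,3)/C(18,3) = 55/272; P(at least one orange) = 1 − C(7,3)/C(18,3) = 781/816.
Since 'all 3 orange' ⊆ 'at least one orange', P(all 3 | at least one) = 55/272 / 781/816 = 15/71 ≈ 0.2113.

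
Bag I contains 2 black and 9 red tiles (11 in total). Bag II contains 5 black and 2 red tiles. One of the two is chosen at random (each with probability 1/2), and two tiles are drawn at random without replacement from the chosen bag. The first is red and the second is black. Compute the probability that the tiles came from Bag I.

P(E | Bag I) = 9/55; P(E | Bag II) = 5/21.
P(E) = 1/2·9/55 + 1/2·5/21 = 232/1155.
By Bayes' rule, P(Bag I | E) = 9/110 / 232/1155 = 189/464 ≈ 0.4073.

189/464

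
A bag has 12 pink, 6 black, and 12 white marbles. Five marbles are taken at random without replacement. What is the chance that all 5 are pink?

44/7917

Unordered draws without replacement: count favorable combinations over C(30,5).
Favorable = C(12,5) · C(6,0) · C(12,0) = 792; total = C(30,5) = 142506.
P = 792/142506 = 44/7917 ≈ 0.0056.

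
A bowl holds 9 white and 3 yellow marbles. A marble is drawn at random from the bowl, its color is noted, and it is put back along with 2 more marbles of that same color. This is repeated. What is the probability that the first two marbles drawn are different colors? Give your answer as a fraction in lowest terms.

9/28

Either white then yellow, or yellow then white; after the first draw the total is 14.
P = (9/12)·(3/14) + (3/12)·(9/14) = 9/28 ≈ 0.3214.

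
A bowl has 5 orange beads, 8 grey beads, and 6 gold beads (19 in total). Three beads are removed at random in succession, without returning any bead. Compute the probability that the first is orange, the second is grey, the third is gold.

40/969

Multiply the conditional probability of each draw in order, without replacement, so each draw removes one from its color and from the total.
P = (5/19) · (8/18) · (6/17) = 40/969 ≈ 0.0413.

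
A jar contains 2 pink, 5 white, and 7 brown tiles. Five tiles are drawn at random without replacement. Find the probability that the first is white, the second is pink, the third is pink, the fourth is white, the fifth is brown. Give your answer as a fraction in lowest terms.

Multiply the conditional probability of each draw in order, without replacement, so each draw removes one from its color and from the total.
P = (5/14) · (2/13) · (1/12) · (4/11) · (7/10) = 1/858 ≈ 0.0012.

1/858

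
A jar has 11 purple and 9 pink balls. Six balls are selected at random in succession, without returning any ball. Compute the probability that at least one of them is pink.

6383/6460

Use the complement: P(at least one pink) = 1 − P(no pink).
P(none) = C(11,6)/C(20,6) = 462/38760.
So P = 1 − 462/38760 = 6383/6460 ≈ 0.9881.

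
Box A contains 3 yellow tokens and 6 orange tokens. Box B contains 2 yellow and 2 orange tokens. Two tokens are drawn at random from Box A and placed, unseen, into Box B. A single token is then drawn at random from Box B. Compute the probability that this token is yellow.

4/9

Condition on how many of the transferred tokens are yellow (from Box A: 3 yellow of 9; then Box B has 6 total).
  0 yellow: C(3,0)C(6,2)/C(9,2) = 5/12; then P = 2/6
  1 yellow: C(3,1)C(6,1)/C(9,2) = 1/2; then P = 3/6
  2 yellow: C(3,2)C(6,0)/C(9,2) = 1/12; then P = 4/6
P(yellow from Box B) = 4/9 ≈ 0.4444.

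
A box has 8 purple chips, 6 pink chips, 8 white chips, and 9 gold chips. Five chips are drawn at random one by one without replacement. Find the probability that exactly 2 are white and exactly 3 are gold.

Unordered draws without replacement: count favorable combinations over C(31,5).
Favorable = C(8,0) · C(6,0) · C(8,2) · C(9,3) = 2352; total = C(31,5) = 169911.
P = 2352/169911 = 112/8091 ≈ 0.0138.

112/8091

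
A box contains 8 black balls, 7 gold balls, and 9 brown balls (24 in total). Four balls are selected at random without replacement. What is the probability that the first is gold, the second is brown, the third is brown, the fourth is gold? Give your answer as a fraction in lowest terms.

3/253

Multiply the conditional probability of each draw in order, without replacement, so each draw removes one from its color and from the total.
P = (7/24) · (9/23) · (8/22) · (6/21) = 3/253 ≈ 0.0119.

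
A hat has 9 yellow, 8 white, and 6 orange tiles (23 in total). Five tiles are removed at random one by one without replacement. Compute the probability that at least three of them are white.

998/4807

Sum the hypergeometric tail for j = 3,…,5 white tiles.
Favorable = C(8,3)·C(15,2) + C(8,4)·C(15,1) + C(8,5)·C(15,0) = 6986; total = C(23,5) = 33649.
P = 6986/33649 = 998/4807 ≈ 0.2076.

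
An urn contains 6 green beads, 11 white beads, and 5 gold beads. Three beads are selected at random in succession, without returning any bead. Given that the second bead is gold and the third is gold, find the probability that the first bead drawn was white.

P(first=white and the second bead is gold and the third is gold) = (11/22)·(5/21)·(4/20) = 1/42.
P(E) = Σ over first color = 1/77 + 1/42 + 1/154 = 10/231.
By Bayes, P(first=white | E) = 1/42 / 10/231 = 11/20 ≈ 0.5500.

11/20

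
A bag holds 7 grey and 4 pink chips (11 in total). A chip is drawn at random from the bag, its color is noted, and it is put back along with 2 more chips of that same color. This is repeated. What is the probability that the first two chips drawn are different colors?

Either pink then grey, or grey then pink; after the first draw the total is 13.
P = (4/11)·(7/13) + (7/11)·(4/13) = 56/143 ≈ 0.3916.

56/143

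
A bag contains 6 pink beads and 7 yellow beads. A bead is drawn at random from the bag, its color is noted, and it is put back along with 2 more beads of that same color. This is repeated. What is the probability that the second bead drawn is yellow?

7/13

Condition on the first draw. If first is yellow (prob 7/13), second-yellow has prob (9)/(15); if not (prob 6/13), it has prob 7/(15).
P = (7/13)·(9/15) + (6/13)·(7/15) = 7/13 ≈ 0.5385.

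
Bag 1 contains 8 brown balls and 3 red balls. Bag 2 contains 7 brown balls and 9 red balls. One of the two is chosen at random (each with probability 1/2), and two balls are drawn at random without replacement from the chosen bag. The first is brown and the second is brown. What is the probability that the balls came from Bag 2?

11/43

P(E | Bag 1) = 28/55; P(E | Bag 2) = 7/40.
P(E) = 1/2·28/55 + 1/2·7/40 = 301/880.
By Bayes' rule, P(Bag 2 | E) = 7/80 / 301/880 = 11/43 ≈ 0.2558.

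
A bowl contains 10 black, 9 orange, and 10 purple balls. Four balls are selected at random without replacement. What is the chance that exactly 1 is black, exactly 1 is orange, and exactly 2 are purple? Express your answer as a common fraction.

450/2639

Unordered draws without replacement: count favorable combinations over C(29,4).
Favorable = C(10,1) · C(9,1) · C(10,2) = 4050; total = C(29,4) = 23751.
P = 4050/23751 = 450/2639 ≈ 0.1705.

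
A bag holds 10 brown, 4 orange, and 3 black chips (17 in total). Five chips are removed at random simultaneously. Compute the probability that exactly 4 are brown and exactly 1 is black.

45/442

Unordered draws without replacement: count favorable combinations over C(17,5).
Favorable = C(10,4) · C(4,0) · C(3,1) = 630; total = C(17,5) = 6188.
P = 630/6188 = 45/442 ≈ 0.1018.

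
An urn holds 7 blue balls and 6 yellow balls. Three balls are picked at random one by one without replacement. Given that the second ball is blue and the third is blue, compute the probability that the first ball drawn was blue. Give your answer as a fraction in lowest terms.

P(first=blue and the second ball is blue and the third is blue) = (7/13)·(6/12)·(5/11) = 35/286.
P(E) = Σ over first color = 35/286 + 21/143 = 7/26.
By Bayes, P(first=blue | E) = 35/286 / 7/26 = 5/11 ≈ 0.4545.

5/11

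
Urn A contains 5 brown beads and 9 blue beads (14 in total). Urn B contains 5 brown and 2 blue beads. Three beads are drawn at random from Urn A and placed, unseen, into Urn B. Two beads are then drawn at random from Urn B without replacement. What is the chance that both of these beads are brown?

571/1638

Condition on how many of the transferred beads are brown (from Urn A: 5 brown of 14; then Urn B has 10 total).
  0 brown: C(5,0)C(9,3)/C(14,3) = 3/13; then P = C(5,2)/C(10,2) = 2/9
  1 brown: C(5,1)C(9,2)/C(14,3) = 45/91; then P = C(6,2)/C(10,2) = 1/3
  2 brown: C(5,2)C(9,1)/C(14,3) = 45/182; then P = C(7,2)/C(10,2) = 7/15
  3 brown: C(5,3)C(9,0)/C(14,3) = 5/182; then P = C(8,2)/C(10,2) = 28/45
P(both brown) = 571/1638 ≈ 0.3486.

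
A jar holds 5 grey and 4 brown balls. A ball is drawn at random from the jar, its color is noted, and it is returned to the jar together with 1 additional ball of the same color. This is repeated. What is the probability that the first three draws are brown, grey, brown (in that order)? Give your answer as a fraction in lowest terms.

10/99

Track the composition after each reinforcement of +1.
P = (4/9) · (5/10) · (5/11) = 10/99 ≈ 0.1010.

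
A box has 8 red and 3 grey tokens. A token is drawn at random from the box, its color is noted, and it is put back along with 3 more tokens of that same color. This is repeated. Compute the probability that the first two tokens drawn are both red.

4/7

After a red draw the box holds 11 red out of 14.
P = (8/11)·(11/14) = 4/7 ≈ 0.5714.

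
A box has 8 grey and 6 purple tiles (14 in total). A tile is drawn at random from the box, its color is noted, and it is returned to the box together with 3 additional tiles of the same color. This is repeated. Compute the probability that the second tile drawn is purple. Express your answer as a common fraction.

Condition on the first draw. If first is purple (prob 6/14), second-purple has prob (9)/(17); if not (prob 8/14), it has prob 6/(17).
P = (6/14)·(9/17) + (8/14)·(6/17) = 3/7 ≈ 0.4286.

3/7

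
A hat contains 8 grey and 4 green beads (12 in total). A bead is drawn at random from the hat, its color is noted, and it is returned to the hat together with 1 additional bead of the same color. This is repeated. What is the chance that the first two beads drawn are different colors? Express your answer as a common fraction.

Either green then grey, or grey then green; after the first draw the total is 13.
P = (4/12)·(8/13) + (8/12)·(4/13) = 16/39 ≈ 0.4103.

16/39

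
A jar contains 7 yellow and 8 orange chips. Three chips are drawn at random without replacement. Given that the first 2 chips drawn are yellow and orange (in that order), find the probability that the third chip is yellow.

6/13

After removing 1 yellow, 1 orange, the jar has 6 yellow out of 13 remaining.
P(third is yellow | given) = 6/13 ≈ 0.4615.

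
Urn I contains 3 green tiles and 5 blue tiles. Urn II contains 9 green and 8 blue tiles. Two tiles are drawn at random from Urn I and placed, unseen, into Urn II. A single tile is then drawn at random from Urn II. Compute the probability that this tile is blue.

37/76

Condition on how many of the transferred tiles are blue (from Urn I: 5 blue of 8; then Urn II has 19 total).
  0 blue: C(5,0)C(3,2)/C(8,2) = 3/28; then P = 8/19
  1 blue: C(5,1)C(3,1)/C(8,2) = 15/28; then P = 9/19
  2 blue: C(5,2)C(3,0)/C(8,2) = 5/14; then P = 10/19
P(blue from Urn II) = 37/76 ≈ 0.4868.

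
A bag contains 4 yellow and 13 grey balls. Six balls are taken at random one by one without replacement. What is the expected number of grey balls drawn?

78/17

By linearity of expectation, E[X] = Σ P(draw i is grey); by symmetry each draw (even without replacement) has P(grey) = 13/17.
E[X] = 6 · 13/17 = 78/17 ≈ 4.5882.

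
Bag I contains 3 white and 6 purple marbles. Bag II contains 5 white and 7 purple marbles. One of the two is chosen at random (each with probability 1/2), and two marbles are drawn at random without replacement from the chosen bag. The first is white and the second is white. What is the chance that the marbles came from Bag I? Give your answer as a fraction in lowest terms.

P(E | Bag I) = 1/12; P(E | Bag II) = 5/33.
P(E) = 1/2·1/12 + 1/2·5/33 = 31/264.
By Bayes' rule, P(Bag I | E) = 1/24 / 31/264 = 11/31 ≈ 0.3548.

11/31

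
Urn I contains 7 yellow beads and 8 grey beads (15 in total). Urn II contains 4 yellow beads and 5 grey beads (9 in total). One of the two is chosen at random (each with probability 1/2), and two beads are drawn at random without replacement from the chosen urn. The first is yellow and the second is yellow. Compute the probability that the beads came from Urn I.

P(E | Urn I) = 1/5; P(E | Urn II) = 1/6.
P(E) = 1/2·1/5 + 1/2·1/6 = 11/60.
By Bayes' rule, P(Urn I | E) = 1/10 / 11/60 = 6/11 ≈ 0.5455.

6/11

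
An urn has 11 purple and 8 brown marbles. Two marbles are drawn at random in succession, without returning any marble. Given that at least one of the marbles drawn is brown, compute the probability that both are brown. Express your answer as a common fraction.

P(both brown) = C(8,2)/C(19,2) = 28/171; P(at least one brown) = 1 − C(11,2)/C(19,2) = 116/171.
Since 'both brown' ⊆ 'at least one brown', P(both | at least one) = 28/171 / 116/171 = 7/29 ≈ 0.2414.

7/29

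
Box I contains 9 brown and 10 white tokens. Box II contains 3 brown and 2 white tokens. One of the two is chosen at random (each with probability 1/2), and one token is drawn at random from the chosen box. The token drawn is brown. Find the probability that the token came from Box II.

19/34

P(brown | Box I) = 9/19; P(brown | Box II) = 3/5.
P(brown) = 1/2·9/19 + 1/2·3/5 = 51/95.
By Bayes' rule, P(Box II | brown) = 3/10 / 51/95 = 19/34 ≈ 0.5588.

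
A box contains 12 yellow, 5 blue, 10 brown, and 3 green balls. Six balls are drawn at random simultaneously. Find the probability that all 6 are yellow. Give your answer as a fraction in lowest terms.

44/28275

Unordered draws without replacement: count favorable combinations over C(30,6).
Favorable = C(12,6) · C(5,0) · C(10,0) · C(3,0) = 924; total = C(30,6) = 593775.
P = 924/593775 = 44/28275 ≈ 0.0016.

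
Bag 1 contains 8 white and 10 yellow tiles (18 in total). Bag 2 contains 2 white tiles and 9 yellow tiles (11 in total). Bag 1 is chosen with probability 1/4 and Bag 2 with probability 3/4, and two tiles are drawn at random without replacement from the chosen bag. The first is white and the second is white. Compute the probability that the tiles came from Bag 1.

1540/1999

P(E | Bag 1) = 28/153; P(E | Bag 2) = 1/55.
P(E) = 1/4·28/153 + 3/4·1/55 = 1999/33660.
By Bayes' rule, P(Bag 1 | E) = 7/153 / 1999/33660 = 1540/1999 ≈ 0.7704.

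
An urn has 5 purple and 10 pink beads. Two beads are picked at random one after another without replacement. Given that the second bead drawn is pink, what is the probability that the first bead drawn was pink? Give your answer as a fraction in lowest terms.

P(first=pink and the second bead drawn is pink) = (10/15)·(9/14) = 3/7.
P(the second bead drawn is pink) = Σ over first color = 5/21 + 3/7 = 2/3.
By Bayes, P(first=pink | the second bead drawn is pink) = 3/7 / 2/3 = 9/14 ≈ 0.6429.

9/14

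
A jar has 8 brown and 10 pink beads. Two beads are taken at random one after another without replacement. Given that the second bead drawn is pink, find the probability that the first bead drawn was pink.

9/17

P(first=pink and the second bead drawn is pink) = (10/18)·(9/17) = 5/17.
P(the second bead drawn is pink) = Σ over first color = 40/153 + 5/17 = 5/9.
By Bayes, P(first=pink | the second bead drawn is pink) = 5/17 / 5/9 = 9/17 ≈ 0.5294.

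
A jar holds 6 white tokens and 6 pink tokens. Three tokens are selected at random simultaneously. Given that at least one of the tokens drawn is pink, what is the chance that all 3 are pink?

P(all 3 pink) = C(6,3)/C(12,3) = 1/11; P(at least one pink) = 1 − C(6,3)/C(12,3) = 10/11.
Since 'all 3 pink' ⊆ 'at least one pink', P(all 3 | at least one) = 1/11 / 10/11 = 1/10 ≈ 0.1000.

1/10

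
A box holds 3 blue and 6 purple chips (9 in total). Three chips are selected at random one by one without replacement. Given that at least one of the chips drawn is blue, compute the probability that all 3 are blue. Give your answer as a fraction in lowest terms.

P(all 3 blue) = C(3,3)/C(9,3) = 1/84; P(at least one blue) = 1 − C(6,3)/C(9,3) = 16/21.
Since 'all 3 blue' ⊆ 'at least one blue', P(all 3 | at least one) = 1/84 / 16/21 = 1/64 ≈ 0.0156.

1/64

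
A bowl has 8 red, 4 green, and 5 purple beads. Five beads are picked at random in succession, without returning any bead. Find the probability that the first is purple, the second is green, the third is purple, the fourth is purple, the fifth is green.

Multiply the conditional probability of each draw in order, without replacement, so each draw removes one from its color and from the total.
P = (5/17) · (4/16) · (4/15) · (3/14) · (3/13) = 3/3094 ≈ 0.0010.

3/3094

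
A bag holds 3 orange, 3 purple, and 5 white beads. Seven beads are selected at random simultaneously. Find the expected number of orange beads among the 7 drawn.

By linearity of expectation, E[X] = Σ P(draw i is orange); by symmetry each draw (even without replacement) has P(orange) = 3/11.
E[X] = 7 · 3/11 = 21/11 ≈ 1.9091.

21/11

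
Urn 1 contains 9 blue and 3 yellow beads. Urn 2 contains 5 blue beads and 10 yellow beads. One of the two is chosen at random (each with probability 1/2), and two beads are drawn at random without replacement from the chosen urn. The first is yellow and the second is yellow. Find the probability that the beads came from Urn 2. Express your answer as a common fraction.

P(E | Urn 1) = 1/22; P(E | Urn 2) = 3/7.
P(E) = 1/2·1/22 + 1/2·3/7 = 73/308.
By Bayes' rule, P(Urn 2 | E) = 3/14 / 73/308 = 66/73 ≈ 0.9041.

66/73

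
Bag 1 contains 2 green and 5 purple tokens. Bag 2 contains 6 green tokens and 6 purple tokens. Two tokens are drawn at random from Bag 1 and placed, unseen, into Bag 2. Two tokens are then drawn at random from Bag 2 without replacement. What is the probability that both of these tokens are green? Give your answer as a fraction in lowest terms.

388/1911

Condition on how many of the transferred tokens are green (from Bag 1: 2 green of 7; then Bag 2 has 14 total).
  0 green: C(2,0)C(5,2)/C(7,2) = 10/21; then P = C(6,2)/C(14,2) = 15/91
  1 green: C(2,1)C(5,1)/C(7,2) = 10/21; then P = C(7,2)/C(14,2) = 3/13
  2 green: C(2,2)C(5,0)/C(7,2) = 1/21; then P = C(8,2)/C(14,2) = 4/13
P(both green) = 388/1911 ≈ 0.2030.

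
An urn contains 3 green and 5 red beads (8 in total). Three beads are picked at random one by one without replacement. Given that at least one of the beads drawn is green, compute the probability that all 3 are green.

1/46

P(all 3 green) = C(3,3)/C(8,3) = 1/56; P(at least one green) = 1 − C(5,3)/C(8,3) = 23/28.
Since 'all 3 green' ⊆ 'at least one green', P(all 3 | at least one) = 1/56 / 23/28 = 1/46 ≈ 0.0217.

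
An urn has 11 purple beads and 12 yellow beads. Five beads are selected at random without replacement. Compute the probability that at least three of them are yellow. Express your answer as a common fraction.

1667/3059

Sum the hypergeometric tail for j = 3,…,5 yellow beads.
Favorable = C(12,3)·C(11,2) + C(12,4)·C(11,1) + C(12,5)·C(11,0) = 18337; total = C(23,5) = 33649.
P = 18337/33649 = 1667/3059 ≈ 0.5449.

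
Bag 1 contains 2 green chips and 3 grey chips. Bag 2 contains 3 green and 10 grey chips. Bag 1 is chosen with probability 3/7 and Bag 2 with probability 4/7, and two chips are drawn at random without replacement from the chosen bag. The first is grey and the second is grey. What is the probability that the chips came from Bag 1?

39/139

P(E | Bag 1) = 3/10; P(E | Bag 2) = 15/26.
P(E) = 3/7·3/10 + 4/7·15/26 = 417/910.
By Bayes' rule, P(Bag 1 | E) = 9/70 / 417/910 = 39/139 ≈ 0.2806.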